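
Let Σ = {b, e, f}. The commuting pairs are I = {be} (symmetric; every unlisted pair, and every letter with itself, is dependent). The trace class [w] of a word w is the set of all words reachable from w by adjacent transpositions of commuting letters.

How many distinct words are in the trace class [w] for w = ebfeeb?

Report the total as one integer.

drop 0:e onto floor
drop 1:b onto floor
drop 2:f onto {0:e, 1:b}
drop 3:e onto {2:f}
drop 4:e onto {3:e}
drop 5:b onto {2:f}
ground layer = {0:e, 1:b}
drop-orders for the pieces not yet dropped (sum over which currently-grounded one goes next):
  1 to go: {4} 1  {5} 1
  2 to go: {3,4} 1  {4,5} 2
  3 to go: {3,4,5} 3
  4 to go: {2,3,4,5} 3
  if 0:e drops first: 3 orders
  if 1:b drops first: 3 orders
heap linearizations: 6

6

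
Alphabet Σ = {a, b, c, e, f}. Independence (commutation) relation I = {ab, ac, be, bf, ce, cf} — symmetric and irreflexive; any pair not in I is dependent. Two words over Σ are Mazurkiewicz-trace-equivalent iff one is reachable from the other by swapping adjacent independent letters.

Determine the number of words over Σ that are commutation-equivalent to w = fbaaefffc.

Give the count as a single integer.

drop 0:f onto floor
drop 1:b onto floor
drop 2:a onto {0:f}
drop 3:a onto {2:a}
drop 4:e onto {3:a}
drop 5:f onto {4:e}
drop 6:f onto {5:f}
drop 7:f onto {6:f}
drop 8:c onto {1:b}
ground layer = {0:f, 1:b}
drop-orders for the pieces not yet dropped (sum over which currently-grounded one goes next):
  1 to go: {7} 1  {8} 1
  2 to go: {1,8} 1  {6,7} 1  {7,8} 2
  3 to go: {1,7,8} 3  {5,6,7} 1  {6,7,8} 3
  4 to go: {1,6,7,8} 6  {4,5,6,7} 1  {5,6,7,8} 4
  5 to go: {1,5,6,7,8} 10  {3,4,5,6,7} 1  {4,5,6,7,8} 5
  6 to go: {1,4,5,6,7,8} 15  {2,3,4,5,6,7} 1  {3,4,5,6,7,8} 6
  7 to go: {0,2,3,4,5,6,7} 1  {1,3,4,5,6,7,8} 21  {2,3,4,5,6,7,8} 7
  if 0:f drops first: 28 orders
  if 1:b drops first: 8 orders
heap linearizations: 36

36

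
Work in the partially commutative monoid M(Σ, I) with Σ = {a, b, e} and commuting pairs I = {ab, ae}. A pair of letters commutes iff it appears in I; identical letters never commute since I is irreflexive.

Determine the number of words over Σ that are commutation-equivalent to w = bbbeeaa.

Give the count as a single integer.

piece 0:b — minimal
piece 1:b rests on {0:b}
piece 2:b rests on {1:b}
piece 3:e rests on {2:b}
piece 4:e rests on {3:e}
piece 5:a — minimal
piece 6:a rests on {5:a}
minimal pieces: {0:b, 5:a}
ways to finish when only these pieces remain (= sum over removing one remaining piece with nothing left below it):
  1 left: {4}→1  {6}→1
  2 left: {3,4}→1  {4,6}→2  {5,6}→1
  3 left: {2,3,4}→1  {3,4,6}→3  {4,5,6}→3
  4 left: {1,2,3,4}→1  {2,3,4,6}→4  {3,4,5,6}→6
  5 left: {0,1,2,3,4}→1  {1,2,3,4,6}→5  {2,3,4,5,6}→10
  placing 0:b first → 15 extensions
  placing 5:a first → 6 extensions
total linear extensions = 21

21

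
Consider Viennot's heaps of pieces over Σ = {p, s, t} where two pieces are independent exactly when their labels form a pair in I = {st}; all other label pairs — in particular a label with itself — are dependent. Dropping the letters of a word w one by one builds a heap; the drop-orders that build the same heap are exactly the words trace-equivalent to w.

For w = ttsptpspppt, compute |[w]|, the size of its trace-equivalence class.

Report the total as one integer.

#0=t has no predecessor
#1=t depends on [0:t]
#2=s has no predecessor
#3=p depends on [1:t, 2:s]
#4=t depends on [3:p]
#5=p depends on [4:t]
#6=s depends on [5:p]
#7=p depends on [6:s]
#8=p depends on [7:p]
#9=p depends on [8:p]
#10=t depends on [9:p]
sources: [0:t, 2:s]
N(rest) = Σ N(rest − s) over sources s of rest; N(one piece) = 1:
  size 1 → [10]=1
  size 2 → [9,10]=1
  size 3 → [8,9,10]=1
  size 4 → [7,8,9,10]=1
  size 5 → [6,7,8,9,10]=1
  size 6 → [5,6,7,8,9,10]=1
  size 7 → [4,5,6,7,8,9,10]=1
  size 8 → [3,4,5,6,7,8,9,10]=1
  size 9 → [1,3,4,5,6,7,8,9,10]=1  [2,3,4,5,6,7,8,9,10]=1
  first=0(t) contributes 2
  first=2(s) contributes 1
|[w]| = 3

3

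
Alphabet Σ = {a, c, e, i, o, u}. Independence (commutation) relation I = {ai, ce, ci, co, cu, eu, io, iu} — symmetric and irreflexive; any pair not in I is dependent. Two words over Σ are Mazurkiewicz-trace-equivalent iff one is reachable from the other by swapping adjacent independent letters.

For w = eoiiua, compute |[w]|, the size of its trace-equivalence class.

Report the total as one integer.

#0=e has no predecessor
#1=o depends on [0:e]
#2=i depends on [0:e]
#3=i depends on [2:i]
#4=u depends on [1:o]
#5=a depends on [4:u]
sources: [0:e]
N(rest) = Σ N(rest − s) over sources s of rest; N(one piece) = 1:
  size 1 → [3]=1  [5]=1
  size 2 → [2,3]=1  [3,5]=2  [4,5]=1
  size 3 → [1,4,5]=1  [2,3,5]=3  [3,4,5]=3
  size 4 → [1,3,4,5]=4  [2,3,4,5]=6
  first=0(e) contributes 10

10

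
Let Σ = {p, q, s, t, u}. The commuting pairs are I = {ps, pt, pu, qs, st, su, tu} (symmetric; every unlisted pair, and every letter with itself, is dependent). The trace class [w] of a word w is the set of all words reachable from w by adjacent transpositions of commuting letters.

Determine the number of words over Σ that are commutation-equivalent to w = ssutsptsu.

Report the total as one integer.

drop 0:s onto floor
drop 1:s onto {0:s}
drop 2:u onto floor
drop 3:t onto floor
drop 4:s onto {1:s}
drop 5:p onto floor
drop 6:t onto {3:t}
drop 7:s onto {4:s}
drop 8:u onto {2:u}
ground layer = {0:s, 2:u, 3:t, 5:p}
drop-orders for the pieces not yet dropped (sum over which currently-grounded one goes next):
  1 to go: {5} 1  {6} 1  {7} 1  {8} 1
  2 to go: {2,8} 1  {3,6} 1  {4,7} 1  {5,6} 2  {5,7} 2  {5,8} 2  {6,7} 2  {6,8} 2  {7,8} 2
  3 to go: {1,4,7} 1  {2,5,8} 3  {2,6,8} 3  {2,7,8} 3  {3,5,6} 3  {3,6,7} 3  {3,6,8} 3  {4,5,7} 3  {4,6,7} 3  {4,7,8} 3  {5,6,7} 6  {5,6,8} 6  {5,7,8} 6  {6,7,8} 6
  4 to go: {0,1,4,7} 1  {1,4,5,7} 4  {1,4,6,7} 4  {1,4,7,8} 4  {2,3,6,8} 6  {2,4,7,8} 6  {2,5,6,8} 12  {2,5,7,8} 12  {2,6,7,8} 12  {3,4,6,7} 6  {3,5,6,7} 12  {3,5,6,8} 12  {3,6,7,8} 12  {4,5,6,7} 12  {4,5,7,8} 12  {4,6,7,8} 12  {5,6,7,8} 24
  5 to go: {0,1,4,5,7} 5  {0,1,4,6,7} 5  {0,1,4,7,8} 5  {1,2,4,7,8} 10  {1,3,4,6,7} 10  {1,4,5,6,7} 20  {1,4,5,7,8} 20  {1,4,6,7,8} 20  {2,3,5,6,8} 30  {2,3,6,7,8} 30  {2,4,5,7,8} 30  {2,4,6,7,8} 30  {2,5,6,7,8} 60  {3,4,5,6,7} 30  {3,4,6,7,8} 30  {3,5,6,7,8} 60  {4,5,6,7,8} 60
  6 to go: {0,1,2,4,7,8} 15  {0,1,3,4,6,7} 15  {0,1,4,5,6,7} 30  {0,1,4,5,7,8} 30  {0,1,4,6,7,8} 30  {1,2,4,5,7,8} 60  {1,2,4,6,7,8} 60  {1,3,4,5,6,7} 60  {1,3,4,6,7,8} 60  {1,4,5,6,7,8} 120  {2,3,4,6,7,8} 90  {2,3,5,6,7,8} 180  {2,4,5,6,7,8} 180  {3,4,5,6,7,8} 180
  7 to go: {0,1,2,4,5,7,8} 105  {0,1,2,4,6,7,8} 105  {0,1,3,4,5,6,7} 105  {0,1,3,4,6,7,8} 105  {0,1,4,5,6,7,8} 210  {1,2,3,4,6,7,8} 210  {1,2,4,5,6,7,8} 420  {1,3,4,5,6,7,8} 420  {2,3,4,5,6,7,8} 630
  if 0:s drops first: 1680 orders
  if 2:u drops first: 840 orders
  if 3:t drops first: 840 orders
  if 5:p drops first: 420 orders
heap linearizations: 3780

3780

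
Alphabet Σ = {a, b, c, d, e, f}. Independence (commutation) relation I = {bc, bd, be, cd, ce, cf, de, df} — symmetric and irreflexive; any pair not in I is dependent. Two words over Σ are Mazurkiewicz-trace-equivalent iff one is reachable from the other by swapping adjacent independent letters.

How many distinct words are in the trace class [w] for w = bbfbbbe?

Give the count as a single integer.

0(b) covers ∅
1(b) covers 0:b
2(f) covers 1:b
3(b) covers 2:f
4(b) covers 3:b
5(b) covers 4:b
6(e) covers 2:f
floor of heap: 0:b
completions by unplaced set U, small U first (add the entries for U minus each lowest piece of U):
  |U|=1: {5}:1  {6}:1
  |U|=2: {4,5}:1  {5,6}:2
  |U|=3: {3,4,5}:1  {4,5,6}:3
  |U|=4: {3,4,5,6}:4
  |U|=5: {2,3,4,5,6}:4
  start at 0(b): 4

4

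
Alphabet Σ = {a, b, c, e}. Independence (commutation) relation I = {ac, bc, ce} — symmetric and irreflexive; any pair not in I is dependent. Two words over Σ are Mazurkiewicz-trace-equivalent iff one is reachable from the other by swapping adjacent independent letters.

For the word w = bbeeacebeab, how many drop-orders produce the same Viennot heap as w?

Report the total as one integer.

#0=b has no predecessor
#1=b depends on [0:b]
#2=e depends on [1:b]
#3=e depends on [2:e]
#4=a depends on [3:e]
#5=c has no predecessor
#6=e depends on [4:a]
#7=b depends on [6:e]
#8=e depends on [7:b]
#9=a depends on [8:e]
#10=b depends on [9:a]
sources: [0:b, 5:c]
N(rest) = Σ N(rest − s) over sources s of rest; N(one piece) = 1:
  size 1 → [5]=1  [10]=1
  size 2 → [5,10]=2  [9,10]=1
  size 3 → [5,9,10]=3  [8,9,10]=1
  size 4 → [5,8,9,10]=4  [7,8,9,10]=1
  size 5 → [5,7,8,9,10]=5  [6,7,8,9,10]=1
  size 6 → [4,6,7,8,9,10]=1  [5,6,7,8,9,10]=6
  size 7 → [3,4,6,7,8,9,10]=1  [4,5,6,7,8,9,10]=7
  size 8 → [2,3,4,6,7,8,9,10]=1  [3,4,5,6,7,8,9,10]=8
  size 9 → [1,2,3,4,6,7,8,9,10]=1  [2,3,4,5,6,7,8,9,10]=9
  first=0(b) contributes 10
  first=5(c) contributes 1
|[w]| = 11

11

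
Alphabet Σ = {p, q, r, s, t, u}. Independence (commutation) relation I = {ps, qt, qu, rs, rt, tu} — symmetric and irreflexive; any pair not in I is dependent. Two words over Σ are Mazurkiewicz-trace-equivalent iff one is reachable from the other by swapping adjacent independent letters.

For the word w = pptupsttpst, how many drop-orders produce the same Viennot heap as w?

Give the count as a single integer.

0(p) covers ∅
1(p) covers 0:p
2(t) covers 1:p
3(u) covers 1:p
4(p) covers 2:t, 3:u
5(s) covers 2:t, 3:u
6(t) covers 4:p, 5:s
7(t) covers 6:t
8(p) covers 7:t
9(s) covers 7:t
10(t) covers 8:p, 9:s
floor of heap: 0:p
completions by unplaced set U, small U first (add the entries for U minus each lowest piece of U):
  |U|=1: {10}:1
  |U|=2: {8,10}:1  {9,10}:1
  |U|=3: {8,9,10}:2
  |U|=4: {7,8,9,10}:2
  |U|=5: {6,7,8,9,10}:2
  |U|=6: {4,6,7,8,9,10}:2  {5,6,7,8,9,10}:2
  |U|=7: {4,5,6,7,8,9,10}:4
  |U|=8: {2,4,5,6,7,8,9,10}:4  {3,4,5,6,7,8,9,10}:4
  |U|=9: {2,3,4,5,6,7,8,9,10}:8
  start at 0(p): 8

8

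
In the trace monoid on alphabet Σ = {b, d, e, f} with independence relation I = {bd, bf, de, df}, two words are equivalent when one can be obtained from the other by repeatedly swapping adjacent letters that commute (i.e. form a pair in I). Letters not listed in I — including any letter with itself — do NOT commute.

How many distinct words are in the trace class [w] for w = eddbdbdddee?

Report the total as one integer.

462

0(e) covers ∅
1(d) covers ∅
2(d) covers 1:d
3(b) covers 0:e
4(d) covers 2:d
5(b) covers 3:b
6(d) covers 4:d
7(d) covers 6:d
8(d) covers 7:d
9(e) covers 5:b
10(e) covers 9:e
floor of heap: 0:e, 1:d
completions by unplaced set U, small U first (add the entries for U minus each lowest piece of U):
  |U|=1: {8}:1  {10}:1
  |U|=2: {7,8}:1  {8,10}:2  {9,10}:1
  |U|=3: {5,9,10}:1  {6,7,8}:1  {7,8,10}:3  {8,9,10}:3
  |U|=4: {3,5,9,10}:1  {4,6,7,8}:1  {5,8,9,10}:4  {6,7,8,10}:4  {7,8,9,10}:6
  |U|=5: {0,3,5,9,10}:1  {2,4,6,7,8}:1  {3,5,8,9,10}:5  {4,6,7,8,10}:5  {5,7,8,9,10}:10  {6,7,8,9,10}:10
  |U|=6: {0,3,5,8,9,10}:6  {1,2,4,6,7,8}:1  {2,4,6,7,8,10}:6  {3,5,7,8,9,10}:15  {4,6,7,8,9,10}:15  {5,6,7,8,9,10}:20
  |U|=7: {0,3,5,7,8,9,10}:21  {1,2,4,6,7,8,10}:7  {2,4,6,7,8,9,10}:21  {3,5,6,7,8,9,10}:35  {4,5,6,7,8,9,10}:35
  |U|=8: {0,3,5,6,7,8,9,10}:56  {1,2,4,6,7,8,9,10}:28  {2,4,5,6,7,8,9,10}:56  {3,4,5,6,7,8,9,10}:70
  |U|=9: {0,3,4,5,6,7,8,9,10}:126  {1,2,4,5,6,7,8,9,10}:84  {2,3,4,5,6,7,8,9,10}:126
  start at 0(e): 210
  start at 1(d): 252
sum over floor = 462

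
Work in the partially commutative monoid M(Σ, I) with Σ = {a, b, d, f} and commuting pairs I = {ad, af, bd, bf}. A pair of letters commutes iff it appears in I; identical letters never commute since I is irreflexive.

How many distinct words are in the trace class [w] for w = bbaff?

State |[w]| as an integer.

piece 0:b — minimal
piece 1:b rests on {0:b}
piece 2:a rests on {1:b}
piece 3:f — minimal
piece 4:f rests on {3:f}
minimal pieces: {0:b, 3:f}
ways to finish when only these pieces remain (= sum over removing one remaining piece with nothing left below it):
  1 left: {2}→1  {4}→1
  2 left: {1,2}→1  {2,4}→2  {3,4}→1
  3 left: {0,1,2}→1  {1,2,4}→3  {2,3,4}→3
  placing 0:b first → 6 extensions
  placing 3:f first → 4 extensions
total linear extensions = 10

10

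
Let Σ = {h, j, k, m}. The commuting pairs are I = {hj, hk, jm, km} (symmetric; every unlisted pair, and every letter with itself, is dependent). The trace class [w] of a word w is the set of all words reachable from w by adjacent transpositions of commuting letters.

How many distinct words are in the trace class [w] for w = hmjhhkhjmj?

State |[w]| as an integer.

piece 0:h — minimal
piece 1:m rests on {0:h}
piece 2:j — minimal
piece 3:h rests on {1:m}
piece 4:h rests on {3:h}
piece 5:k rests on {2:j}
piece 6:h rests on {4:h}
piece 7:j rests on {5:k}
piece 8:m rests on {6:h}
piece 9:j rests on {7:j}
minimal pieces: {0:h, 2:j}
ways to finish when only these pieces remain (= sum over removing one remaining piece with nothing left below it):
  1 left: {8}→1  {9}→1
  2 left: {6,8}→1  {7,9}→1  {8,9}→2
  3 left: {4,6,8}→1  {5,7,9}→1  {6,8,9}→3  {7,8,9}→3
  4 left: {2,5,7,9}→1  {3,4,6,8}→1  {4,6,8,9}→4  {5,7,8,9}→4  {6,7,8,9}→6
  5 left: {1,3,4,6,8}→1  {2,5,7,8,9}→5  {3,4,6,8,9}→5  {4,6,7,8,9}→10  {5,6,7,8,9}→10
  6 left: {0,1,3,4,6,8}→1  {1,3,4,6,8,9}→6  {2,5,6,7,8,9}→15  {3,4,6,7,8,9}→15  {4,5,6,7,8,9}→20
  7 left: {0,1,3,4,6,8,9}→7  {1,3,4,6,7,8,9}→21  {2,4,5,6,7,8,9}→35  {3,4,5,6,7,8,9}→35
  8 left: {0,1,3,4,6,7,8,9}→28  {1,3,4,5,6,7,8,9}→56  {2,3,4,5,6,7,8,9}→70
  placing 0:h first → 126 extensions
  placing 2:j first → 84 extensions
total linear extensions = 210

210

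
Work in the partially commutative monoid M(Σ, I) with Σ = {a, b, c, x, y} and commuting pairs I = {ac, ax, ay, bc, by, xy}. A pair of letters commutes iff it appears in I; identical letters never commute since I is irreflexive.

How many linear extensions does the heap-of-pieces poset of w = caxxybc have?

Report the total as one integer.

0(c) covers ∅
1(a) covers ∅
2(x) covers 0:c
3(x) covers 2:x
4(y) covers 0:c
5(b) covers 1:a, 3:x
6(c) covers 3:x, 4:y
floor of heap: 0:c, 1:a
completions by unplaced set U, small U first (add the entries for U minus each lowest piece of U):
  |U|=1: {5}:1  {6}:1
  |U|=2: {1,5}:1  {4,6}:1  {5,6}:2
  |U|=3: {1,5,6}:3  {3,5,6}:2  {4,5,6}:3
  |U|=4: {1,3,5,6}:5  {1,4,5,6}:6  {2,3,5,6}:2  {3,4,5,6}:5
  |U|=5: {1,2,3,5,6}:7  {1,3,4,5,6}:16  {2,3,4,5,6}:7
  start at 0(c): 30
  start at 1(a): 7
sum over floor = 37

37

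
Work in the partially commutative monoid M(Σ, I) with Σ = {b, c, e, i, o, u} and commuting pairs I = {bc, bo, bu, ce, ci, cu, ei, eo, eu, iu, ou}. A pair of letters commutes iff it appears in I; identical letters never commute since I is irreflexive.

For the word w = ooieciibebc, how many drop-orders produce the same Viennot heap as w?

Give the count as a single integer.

piece 0:o — minimal
piece 1:o rests on {0:o}
piece 2:i rests on {1:o}
piece 3:e — minimal
piece 4:c rests on {1:o}
piece 5:i rests on {2:i}
piece 6:i rests on {5:i}
piece 7:b rests on {3:e, 6:i}
piece 8:e rests on {7:b}
piece 9:b rests on {8:e}
piece 10:c rests on {4:c}
minimal pieces: {0:o, 3:e}
ways to finish when only these pieces remain (= sum over removing one remaining piece with nothing left below it):
  1 left: {9}→1  {10}→1
  2 left: {4,10}→1  {8,9}→1  {9,10}→2
  3 left: {4,9,10}→3  {7,8,9}→1  {8,9,10}→3
  4 left: {3,7,8,9}→1  {4,8,9,10}→6  {6,7,8,9}→1  {7,8,9,10}→4
  5 left: {3,6,7,8,9}→2  {3,7,8,9,10}→5  {4,7,8,9,10}→10  {5,6,7,8,9}→1  {6,7,8,9,10}→5
  6 left: {2,5,6,7,8,9}→1  {3,4,7,8,9,10}→15  {3,5,6,7,8,9}→3  {3,6,7,8,9,10}→12  {4,6,7,8,9,10}→15  {5,6,7,8,9,10}→6
  7 left: {2,3,5,6,7,8,9}→4  {2,5,6,7,8,9,10}→7  {3,4,6,7,8,9,10}→42  {3,5,6,7,8,9,10}→21  {4,5,6,7,8,9,10}→21
  8 left: {2,3,5,6,7,8,9,10}→32  {2,4,5,6,7,8,9,10}→28  {3,4,5,6,7,8,9,10}→84
  9 left: {1,2,4,5,6,7,8,9,10}→28  {2,3,4,5,6,7,8,9,10}→144
  placing 0:o first → 172 extensions
  placing 3:e first → 28 extensions
total linear extensions = 200

200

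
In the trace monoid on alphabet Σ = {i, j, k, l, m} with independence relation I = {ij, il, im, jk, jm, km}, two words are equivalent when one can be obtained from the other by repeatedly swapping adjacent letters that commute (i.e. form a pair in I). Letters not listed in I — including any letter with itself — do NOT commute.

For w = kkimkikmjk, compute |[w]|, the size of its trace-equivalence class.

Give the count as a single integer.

#0=k has no predecessor
#1=k depends on [0:k]
#2=i depends on [1:k]
#3=m has no predecessor
#4=k depends on [2:i]
#5=i depends on [4:k]
#6=k depends on [5:i]
#7=m depends on [3:m]
#8=j has no predecessor
#9=k depends on [6:k]
sources: [0:k, 3:m, 8:j]
N(rest) = Σ N(rest − s) over sources s of rest; N(one piece) = 1:
  size 1 → [7]=1  [8]=1  [9]=1
  size 2 → [3,7]=1  [6,9]=1  [7,8]=2  [7,9]=2  [8,9]=2
  size 3 → [3,7,8]=3  [3,7,9]=3  [5,6,9]=1  [6,7,9]=3  [6,8,9]=3  [7,8,9]=6
  size 4 → [3,6,7,9]=6  [3,7,8,9]=12  [4,5,6,9]=1  [5,6,7,9]=4  [5,6,8,9]=4  [6,7,8,9]=12
  size 5 → [2,4,5,6,9]=1  [3,5,6,7,9]=10  [3,6,7,8,9]=30  [4,5,6,7,9]=5  [4,5,6,8,9]=5  [5,6,7,8,9]=20
  size 6 → [1,2,4,5,6,9]=1  [2,4,5,6,7,9]=6  [2,4,5,6,8,9]=6  [3,4,5,6,7,9]=15  [3,5,6,7,8,9]=60  [4,5,6,7,8,9]=30
  size 7 → [0,1,2,4,5,6,9]=1  [1,2,4,5,6,7,9]=7  [1,2,4,5,6,8,9]=7  [2,3,4,5,6,7,9]=21  [2,4,5,6,7,8,9]=42  [3,4,5,6,7,8,9]=105
  size 8 → [0,1,2,4,5,6,7,9]=8  [0,1,2,4,5,6,8,9]=8  [1,2,3,4,5,6,7,9]=28  [1,2,4,5,6,7,8,9]=56  [2,3,4,5,6,7,8,9]=168
  first=0(k) contributes 252
  first=3(m) contributes 72
  first=8(j) contributes 36
|[w]| = 360

360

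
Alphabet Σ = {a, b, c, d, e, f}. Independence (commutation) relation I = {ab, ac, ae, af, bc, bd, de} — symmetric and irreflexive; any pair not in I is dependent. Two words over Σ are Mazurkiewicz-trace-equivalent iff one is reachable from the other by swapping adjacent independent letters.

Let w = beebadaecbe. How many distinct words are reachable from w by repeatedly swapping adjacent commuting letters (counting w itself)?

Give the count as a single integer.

259

drop 0:b onto floor
drop 1:e onto {0:b}
drop 2:e onto {1:e}
drop 3:b onto {2:e}
drop 4:a onto floor
drop 5:d onto {4:a}
drop 6:a onto {5:d}
drop 7:e onto {3:b}
drop 8:c onto {5:d, 7:e}
drop 9:b onto {7:e}
drop 10:e onto {8:c, 9:b}
ground layer = {0:b, 4:a}
drop-orders for the pieces not yet dropped (sum over which currently-grounded one goes next):
  1 to go: {6} 1  {10} 1
  2 to go: {6,10} 2  {8,10} 1  {9,10} 1
  3 to go: {6,8,10} 3  {6,9,10} 3  {8,9,10} 2
  4 to go: {5,6,8,10} 3  {6,8,9,10} 8  {7,8,9,10} 2
  5 to go: {3,7,8,9,10} 2  {4,5,6,8,10} 3  {5,6,8,9,10} 11  {6,7,8,9,10} 10
  6 to go: {2,3,7,8,9,10} 2  {3,6,7,8,9,10} 12  {4,5,6,8,9,10} 14  {5,6,7,8,9,10} 21
  7 to go: {1,2,3,7,8,9,10} 2  {2,3,6,7,8,9,10} 14  {3,5,6,7,8,9,10} 33  {4,5,6,7,8,9,10} 35
  8 to go: {0,1,2,3,7,8,9,10} 2  {1,2,3,6,7,8,9,10} 16  {2,3,5,6,7,8,9,10} 47  {3,4,5,6,7,8,9,10} 68
  9 to go: {0,1,2,3,6,7,8,9,10} 18  {1,2,3,5,6,7,8,9,10} 63  {2,3,4,5,6,7,8,9,10} 115
  if 0:b drops first: 178 orders
  if 4:a drops first: 81 orders
heap linearizations: 259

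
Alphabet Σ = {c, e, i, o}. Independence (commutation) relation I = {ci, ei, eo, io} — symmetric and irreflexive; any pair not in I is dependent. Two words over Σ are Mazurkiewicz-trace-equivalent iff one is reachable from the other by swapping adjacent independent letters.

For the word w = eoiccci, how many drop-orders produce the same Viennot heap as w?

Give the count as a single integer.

piece 0:e — minimal
piece 1:o — minimal
piece 2:i — minimal
piece 3:c rests on {0:e, 1:o}
piece 4:c rests on {3:c}
piece 5:c rests on {4:c}
piece 6:i rests on {2:i}
minimal pieces: {0:e, 1:o, 2:i}
ways to finish when only these pieces remain (= sum over removing one remaining piece with nothing left below it):
  1 left: {5}→1  {6}→1
  2 left: {2,6}→1  {4,5}→1  {5,6}→2
  3 left: {2,5,6}→3  {3,4,5}→1  {4,5,6}→3
  4 left: {0,3,4,5}→1  {1,3,4,5}→1  {2,4,5,6}→6  {3,4,5,6}→4
  5 left: {0,1,3,4,5}→2  {0,3,4,5,6}→5  {1,3,4,5,6}→5  {2,3,4,5,6}→10
  placing 0:e first → 15 extensions
  placing 1:o first → 15 extensions
  placing 2:i first → 12 extensions
total linear extensions = 42

42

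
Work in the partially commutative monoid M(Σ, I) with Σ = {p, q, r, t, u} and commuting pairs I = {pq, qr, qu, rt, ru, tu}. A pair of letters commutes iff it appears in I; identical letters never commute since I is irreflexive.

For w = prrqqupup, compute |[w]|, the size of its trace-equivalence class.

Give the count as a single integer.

drop 0:p onto floor
drop 1:r onto {0:p}
drop 2:r onto {1:r}
drop 3:q onto floor
drop 4:q onto {3:q}
drop 5:u onto {0:p}
drop 6:p onto {2:r, 5:u}
drop 7:u onto {6:p}
drop 8:p onto {7:u}
ground layer = {0:p, 3:q}
drop-orders for the pieces not yet dropped (sum over which currently-grounded one goes next):
  1 to go: {4} 1  {8} 1
  2 to go: {3,4} 1  {4,8} 2  {7,8} 1
  3 to go: {3,4,8} 3  {4,7,8} 3  {6,7,8} 1
  4 to go: {2,6,7,8} 1  {3,4,7,8} 6  {4,6,7,8} 4  {5,6,7,8} 1
  5 to go: {1,2,6,7,8} 1  {2,4,6,7,8} 5  {2,5,6,7,8} 2  {3,4,6,7,8} 10  {4,5,6,7,8} 5
  6 to go: {1,2,4,6,7,8} 6  {1,2,5,6,7,8} 3  {2,3,4,6,7,8} 15  {2,4,5,6,7,8} 12  {3,4,5,6,7,8} 15
  7 to go: {0,1,2,5,6,7,8} 3  {1,2,3,4,6,7,8} 21  {1,2,4,5,6,7,8} 21  {2,3,4,5,6,7,8} 42
  if 0:p drops first: 84 orders
  if 3:q drops first: 24 orders
heap linearizations: 108

108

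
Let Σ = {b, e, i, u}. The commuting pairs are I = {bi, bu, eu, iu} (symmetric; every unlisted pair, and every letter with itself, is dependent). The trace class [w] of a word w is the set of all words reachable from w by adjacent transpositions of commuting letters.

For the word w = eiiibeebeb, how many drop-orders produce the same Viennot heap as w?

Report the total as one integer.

4

#0=e has no predecessor
#1=i depends on [0:e]
#2=i depends on [1:i]
#3=i depends on [2:i]
#4=b depends on [0:e]
#5=e depends on [3:i, 4:b]
#6=e depends on [5:e]
#7=b depends on [6:e]
#8=e depends on [7:b]
#9=b depends on [8:e]
sources: [0:e]
N(rest) = Σ N(rest − s) over sources s of rest; N(one piece) = 1:
  size 1 → [9]=1
  size 2 → [8,9]=1
  size 3 → [7,8,9]=1
  size 4 → [6,7,8,9]=1
  size 5 → [5,6,7,8,9]=1
  size 6 → [3,5,6,7,8,9]=1  [4,5,6,7,8,9]=1
  size 7 → [2,3,5,6,7,8,9]=1  [3,4,5,6,7,8,9]=2
  size 8 → [1,2,3,5,6,7,8,9]=1  [2,3,4,5,6,7,8,9]=3
  first=0(e) contributes 4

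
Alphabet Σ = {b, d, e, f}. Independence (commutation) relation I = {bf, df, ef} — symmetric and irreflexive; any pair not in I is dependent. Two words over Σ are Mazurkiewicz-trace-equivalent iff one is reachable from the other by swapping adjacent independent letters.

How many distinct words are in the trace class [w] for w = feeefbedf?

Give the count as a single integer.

drop 0:f onto floor
drop 1:e onto floor
drop 2:e onto {1:e}
drop 3:e onto {2:e}
drop 4:f onto {0:f}
drop 5:b onto {3:e}
drop 6:e onto {5:b}
drop 7:d onto {6:e}
drop 8:f onto {4:f}
ground layer = {0:f, 1:e}
drop-orders for the pieces not yet dropped (sum over which currently-grounded one goes next):
  1 to go: {7} 1  {8} 1
  2 to go: {4,8} 1  {6,7} 1  {7,8} 2
  3 to go: {0,4,8} 1  {4,7,8} 3  {5,6,7} 1  {6,7,8} 3
  4 to go: {0,4,7,8} 4  {3,5,6,7} 1  {4,6,7,8} 6  {5,6,7,8} 4
  5 to go: {0,4,6,7,8} 10  {2,3,5,6,7} 1  {3,5,6,7,8} 5  {4,5,6,7,8} 10
  6 to go: {0,4,5,6,7,8} 20  {1,2,3,5,6,7} 1  {2,3,5,6,7,8} 6  {3,4,5,6,7,8} 15
  7 to go: {0,3,4,5,6,7,8} 35  {1,2,3,5,6,7,8} 7  {2,3,4,5,6,7,8} 21
  if 0:f drops first: 28 orders
  if 1:e drops first: 56 orders
heap linearizations: 84

84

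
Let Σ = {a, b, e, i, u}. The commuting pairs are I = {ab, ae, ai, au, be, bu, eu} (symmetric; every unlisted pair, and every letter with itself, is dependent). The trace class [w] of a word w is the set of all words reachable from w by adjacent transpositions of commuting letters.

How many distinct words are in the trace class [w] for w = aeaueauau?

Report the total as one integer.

1260

#0=a has no predecessor
#1=e has no predecessor
#2=a depends on [0:a]
#3=u has no predecessor
#4=e depends on [1:e]
#5=a depends on [2:a]
#6=u depends on [3:u]
#7=a depends on [5:a]
#8=u depends on [6:u]
sources: [0:a, 1:e, 3:u]
N(rest) = Σ N(rest − s) over sources s of rest; N(one piece) = 1:
  size 1 → [4]=1  [7]=1  [8]=1
  size 2 → [1,4]=1  [4,7]=2  [4,8]=2  [5,7]=1  [6,8]=1  [7,8]=2
  size 3 → [1,4,7]=3  [1,4,8]=3  [2,5,7]=1  [3,6,8]=1  [4,5,7]=3  [4,6,8]=3  [4,7,8]=6  [5,7,8]=3  [6,7,8]=3
  size 4 → [0,2,5,7]=1  [1,4,5,7]=6  [1,4,6,8]=6  [1,4,7,8]=12  [2,4,5,7]=4  [2,5,7,8]=4  [3,4,6,8]=4  [3,6,7,8]=4  [4,5,7,8]=12  [4,6,7,8]=12  [5,6,7,8]=6
  size 5 → [0,2,4,5,7]=5  [0,2,5,7,8]=5  [1,2,4,5,7]=10  [1,3,4,6,8]=10  [1,4,5,7,8]=30  [1,4,6,7,8]=30  [2,4,5,7,8]=20  [2,5,6,7,8]=10  [3,4,6,7,8]=20  [3,5,6,7,8]=10  [4,5,6,7,8]=30
  size 6 → [0,1,2,4,5,7]=15  [0,2,4,5,7,8]=30  [0,2,5,6,7,8]=15  [1,2,4,5,7,8]=60  [1,3,4,6,7,8]=60  [1,4,5,6,7,8]=90  [2,3,5,6,7,8]=20  [2,4,5,6,7,8]=60  [3,4,5,6,7,8]=60
  size 7 → [0,1,2,4,5,7,8]=105  [0,2,3,5,6,7,8]=35  [0,2,4,5,6,7,8]=105  [1,2,4,5,6,7,8]=210  [1,3,4,5,6,7,8]=210  [2,3,4,5,6,7,8]=140
  first=0(a) contributes 560
  first=1(e) contributes 280
  first=3(u) contributes 420
|[w]| = 1260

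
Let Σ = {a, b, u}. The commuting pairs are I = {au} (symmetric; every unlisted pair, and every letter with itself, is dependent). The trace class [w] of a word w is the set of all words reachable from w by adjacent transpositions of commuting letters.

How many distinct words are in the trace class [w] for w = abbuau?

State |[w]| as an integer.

piece 0:a — minimal
piece 1:b rests on {0:a}
piece 2:b rests on {1:b}
piece 3:u rests on {2:b}
piece 4:a rests on {2:b}
piece 5:u rests on {3:u}
minimal pieces: {0:a}
ways to finish when only these pieces remain (= sum over removing one remaining piece with nothing left below it):
  1 left: {4}→1  {5}→1
  2 left: {3,5}→1  {4,5}→2
  3 left: {3,4,5}→3
  4 left: {2,3,4,5}→3
  placing 0:a first → 3 extensions

3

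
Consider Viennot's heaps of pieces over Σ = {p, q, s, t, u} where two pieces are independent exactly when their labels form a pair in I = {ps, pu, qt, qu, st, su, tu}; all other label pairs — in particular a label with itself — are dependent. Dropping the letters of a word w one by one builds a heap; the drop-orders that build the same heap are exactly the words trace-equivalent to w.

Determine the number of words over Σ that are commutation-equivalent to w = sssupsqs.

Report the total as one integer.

40

piece 0:s — minimal
piece 1:s rests on {0:s}
piece 2:s rests on {1:s}
piece 3:u — minimal
piece 4:p — minimal
piece 5:s rests on {2:s}
piece 6:q rests on {4:p, 5:s}
piece 7:s rests on {6:q}
minimal pieces: {0:s, 3:u, 4:p}
ways to finish when only these pieces remain (= sum over removing one remaining piece with nothing left below it):
  1 left: {3}→1  {7}→1
  2 left: {3,7}→2  {6,7}→1
  3 left: {3,6,7}→3  {4,6,7}→1  {5,6,7}→1
  4 left: {2,5,6,7}→1  {3,4,6,7}→4  {3,5,6,7}→4  {4,5,6,7}→2
  5 left: {1,2,5,6,7}→1  {2,3,5,6,7}→5  {2,4,5,6,7}→3  {3,4,5,6,7}→10
  6 left: {0,1,2,5,6,7}→1  {1,2,3,5,6,7}→6  {1,2,4,5,6,7}→4  {2,3,4,5,6,7}→18
  placing 0:s first → 28 extensions
  placing 3:u first → 5 extensions
  placing 4:p first → 7 extensions
total linear extensions = 40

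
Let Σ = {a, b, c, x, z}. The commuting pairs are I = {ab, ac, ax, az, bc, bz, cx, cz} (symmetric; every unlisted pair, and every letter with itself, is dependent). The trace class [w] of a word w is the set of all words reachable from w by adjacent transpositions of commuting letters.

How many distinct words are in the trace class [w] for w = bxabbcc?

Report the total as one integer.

105

piece 0:b — minimal
piece 1:x rests on {0:b}
piece 2:a — minimal
piece 3:b rests on {1:x}
piece 4:b rests on {3:b}
piece 5:c — minimal
piece 6:c rests on {5:c}
minimal pieces: {0:b, 2:a, 5:c}
ways to finish when only these pieces remain (= sum over removing one remaining piece with nothing left below it):
  1 left: {2}→1  {4}→1  {6}→1
  2 left: {2,4}→2  {2,6}→2  {3,4}→1  {4,6}→2  {5,6}→1
  3 left: {1,3,4}→1  {2,3,4}→3  {2,4,6}→6  {2,5,6}→3  {3,4,6}→3  {4,5,6}→3
  4 left: {0,1,3,4}→1  {1,2,3,4}→4  {1,3,4,6}→4  {2,3,4,6}→12  {2,4,5,6}→12  {3,4,5,6}→6
  5 left: {0,1,2,3,4}→5  {0,1,3,4,6}→5  {1,2,3,4,6}→20  {1,3,4,5,6}→10  {2,3,4,5,6}→30
  placing 0:b first → 60 extensions
  placing 2:a first → 15 extensions
  placing 5:c first → 30 extensions
total linear extensions = 105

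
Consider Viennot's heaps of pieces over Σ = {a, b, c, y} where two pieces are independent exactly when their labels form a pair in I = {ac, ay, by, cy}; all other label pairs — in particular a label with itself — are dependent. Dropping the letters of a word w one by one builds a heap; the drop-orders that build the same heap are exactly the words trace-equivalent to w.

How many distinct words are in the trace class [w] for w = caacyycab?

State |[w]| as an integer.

720

0(c) covers ∅
1(a) covers ∅
2(a) covers 1:a
3(c) covers 0:c
4(y) covers ∅
5(y) covers 4:y
6(c) covers 3:c
7(a) covers 2:a
8(b) covers 6:c, 7:a
floor of heap: 0:c, 1:a, 4:y
completions by unplaced set U, small U first (add the entries for U minus each lowest piece of U):
  |U|=1: {5}:1  {8}:1
  |U|=2: {4,5}:1  {5,8}:2  {6,8}:1  {7,8}:1
  |U|=3: {2,7,8}:1  {3,6,8}:1  {4,5,8}:3  {5,6,8}:3  {5,7,8}:3  {6,7,8}:2
  |U|=4: {0,3,6,8}:1  {1,2,7,8}:1  {2,5,7,8}:4  {2,6,7,8}:3  {3,5,6,8}:4  {3,6,7,8}:3  {4,5,6,8}:6  {4,5,7,8}:6  {5,6,7,8}:8
  |U|=5: {0,3,5,6,8}:5  {0,3,6,7,8}:4  {1,2,5,7,8}:5  {1,2,6,7,8}:4  {2,3,6,7,8}:6  {2,4,5,7,8}:10  {2,5,6,7,8}:15  {3,4,5,6,8}:10  {3,5,6,7,8}:15  {4,5,6,7,8}:20
  |U|=6: {0,2,3,6,7,8}:10  {0,3,4,5,6,8}:15  {0,3,5,6,7,8}:24  {1,2,3,6,7,8}:10  {1,2,4,5,7,8}:15  {1,2,5,6,7,8}:24  {2,3,5,6,7,8}:36  {2,4,5,6,7,8}:45  {3,4,5,6,7,8}:45
  |U|=7: {0,1,2,3,6,7,8}:20  {0,2,3,5,6,7,8}:70  {0,3,4,5,6,7,8}:84  {1,2,3,5,6,7,8}:70  {1,2,4,5,6,7,8}:84  {2,3,4,5,6,7,8}:126
  start at 0(c): 280
  start at 1(a): 280
  start at 4(y): 160
sum over floor = 720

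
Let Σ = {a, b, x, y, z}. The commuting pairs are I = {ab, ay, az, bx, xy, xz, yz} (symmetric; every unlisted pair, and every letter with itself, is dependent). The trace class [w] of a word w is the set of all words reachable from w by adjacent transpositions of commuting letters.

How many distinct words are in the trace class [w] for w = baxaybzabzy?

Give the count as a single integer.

660

#0=b has no predecessor
#1=a has no predecessor
#2=x depends on [1:a]
#3=a depends on [2:x]
#4=y depends on [0:b]
#5=b depends on [4:y]
#6=z depends on [5:b]
#7=a depends on [3:a]
#8=b depends on [6:z]
#9=z depends on [8:b]
#10=y depends on [8:b]
sources: [0:b, 1:a]
N(rest) = Σ N(rest − s) over sources s of rest; N(one piece) = 1:
  size 1 → [7]=1  [9]=1  [10]=1
  size 2 → [3,7]=1  [7,9]=2  [7,10]=2  [9,10]=2
  size 3 → [2,3,7]=1  [3,7,9]=3  [3,7,10]=3  [7,9,10]=6  [8,9,10]=2
  size 4 → [1,2,3,7]=1  [2,3,7,9]=4  [2,3,7,10]=4  [3,7,9,10]=12  [6,8,9,10]=2  [7,8,9,10]=8
  size 5 → [1,2,3,7,9]=5  [1,2,3,7,10]=5  [2,3,7,9,10]=20  [3,7,8,9,10]=20  [5,6,8,9,10]=2  [6,7,8,9,10]=10
  size 6 → [1,2,3,7,9,10]=30  [2,3,7,8,9,10]=40  [3,6,7,8,9,10]=30  [4,5,6,8,9,10]=2  [5,6,7,8,9,10]=12
  size 7 → [0,4,5,6,8,9,10]=2  [1,2,3,7,8,9,10]=70  [2,3,6,7,8,9,10]=70  [3,5,6,7,8,9,10]=42  [4,5,6,7,8,9,10]=14
  size 8 → [0,4,5,6,7,8,9,10]=16  [1,2,3,6,7,8,9,10]=140  [2,3,5,6,7,8,9,10]=112  [3,4,5,6,7,8,9,10]=56
  size 9 → [0,3,4,5,6,7,8,9,10]=72  [1,2,3,5,6,7,8,9,10]=252  [2,3,4,5,6,7,8,9,10]=168
  first=0(b) contributes 420
  first=1(a) contributes 240
|[w]| = 660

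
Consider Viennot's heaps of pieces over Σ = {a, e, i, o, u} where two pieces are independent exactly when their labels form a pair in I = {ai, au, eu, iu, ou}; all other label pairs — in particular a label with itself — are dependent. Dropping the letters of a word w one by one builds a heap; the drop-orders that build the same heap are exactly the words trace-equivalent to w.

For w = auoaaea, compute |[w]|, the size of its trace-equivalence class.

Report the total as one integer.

7

piece 0:a — minimal
piece 1:u — minimal
piece 2:o rests on {0:a}
piece 3:a rests on {2:o}
piece 4:a rests on {3:a}
piece 5:e rests on {4:a}
piece 6:a rests on {5:e}
minimal pieces: {0:a, 1:u}
ways to finish when only these pieces remain (= sum over removing one remaining piece with nothing left below it):
  1 left: {1}→1  {6}→1
  2 left: {1,6}→2  {5,6}→1
  3 left: {1,5,6}→3  {4,5,6}→1
  4 left: {1,4,5,6}→4  {3,4,5,6}→1
  5 left: {1,3,4,5,6}→5  {2,3,4,5,6}→1
  placing 0:a first → 6 extensions
  placing 1:u first → 1 extensions
total linear extensions = 7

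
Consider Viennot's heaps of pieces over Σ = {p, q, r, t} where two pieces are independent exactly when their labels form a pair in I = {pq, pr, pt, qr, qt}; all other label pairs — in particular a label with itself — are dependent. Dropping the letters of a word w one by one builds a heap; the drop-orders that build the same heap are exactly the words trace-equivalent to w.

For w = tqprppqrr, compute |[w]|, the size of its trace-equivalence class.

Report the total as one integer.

#0=t has no predecessor
#1=q has no predecessor
#2=p has no predecessor
#3=r depends on [0:t]
#4=p depends on [2:p]
#5=p depends on [4:p]
#6=q depends on [1:q]
#7=r depends on [3:r]
#8=r depends on [7:r]
sources: [0:t, 1:q, 2:p]
N(rest) = Σ N(rest − s) over sources s of rest; N(one piece) = 1:
  size 1 → [5]=1  [6]=1  [8]=1
  size 2 → [1,6]=1  [4,5]=1  [5,6]=2  [5,8]=2  [6,8]=2  [7,8]=1
  size 3 → [1,5,6]=3  [1,6,8]=3  [2,4,5]=1  [3,7,8]=1  [4,5,6]=3  [4,5,8]=3  [5,6,8]=6  [5,7,8]=3  [6,7,8]=3
  size 4 → [0,3,7,8]=1  [1,4,5,6]=6  [1,5,6,8]=12  [1,6,7,8]=6  [2,4,5,6]=4  [2,4,5,8]=4  [3,5,7,8]=4  [3,6,7,8]=4  [4,5,6,8]=12  [4,5,7,8]=6  [5,6,7,8]=12
  size 5 → [0,3,5,7,8]=5  [0,3,6,7,8]=5  [1,2,4,5,6]=10  [1,3,6,7,8]=10  [1,4,5,6,8]=30  [1,5,6,7,8]=30  [2,4,5,6,8]=20  [2,4,5,7,8]=10  [3,4,5,7,8]=10  [3,5,6,7,8]=20  [4,5,6,7,8]=30
  size 6 → [0,1,3,6,7,8]=15  [0,3,4,5,7,8]=15  [0,3,5,6,7,8]=30  [1,2,4,5,6,8]=60  [1,3,5,6,7,8]=60  [1,4,5,6,7,8]=90  [2,3,4,5,7,8]=20  [2,4,5,6,7,8]=60  [3,4,5,6,7,8]=60
  size 7 → [0,1,3,5,6,7,8]=105  [0,2,3,4,5,7,8]=35  [0,3,4,5,6,7,8]=105  [1,2,4,5,6,7,8]=210  [1,3,4,5,6,7,8]=210  [2,3,4,5,6,7,8]=140
  first=0(t) contributes 560
  first=1(q) contributes 280
  first=2(p) contributes 420
|[w]| = 1260

1260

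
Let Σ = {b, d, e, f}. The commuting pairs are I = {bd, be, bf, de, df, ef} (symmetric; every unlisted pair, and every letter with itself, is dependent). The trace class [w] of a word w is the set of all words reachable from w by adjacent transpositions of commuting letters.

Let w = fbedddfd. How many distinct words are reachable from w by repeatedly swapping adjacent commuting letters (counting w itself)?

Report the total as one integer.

#0=f has no predecessor
#1=b has no predecessor
#2=e has no predecessor
#3=d has no predecessor
#4=d depends on [3:d]
#5=d depends on [4:d]
#6=f depends on [0:f]
#7=d depends on [5:d]
sources: [0:f, 1:b, 2:e, 3:d]
N(rest) = Σ N(rest − s) over sources s of rest; N(one piece) = 1:
  size 1 → [1]=1  [2]=1  [6]=1  [7]=1
  size 2 → [0,6]=1  [1,2]=2  [1,6]=2  [1,7]=2  [2,6]=2  [2,7]=2  [5,7]=1  [6,7]=2
  size 3 → [0,1,6]=3  [0,2,6]=3  [0,6,7]=3  [1,2,6]=6  [1,2,7]=6  [1,5,7]=3  [1,6,7]=6  [2,5,7]=3  [2,6,7]=6  [4,5,7]=1  [5,6,7]=3
  size 4 → [0,1,2,6]=12  [0,1,6,7]=12  [0,2,6,7]=12  [0,5,6,7]=6  [1,2,5,7]=12  [1,2,6,7]=24  [1,4,5,7]=4  [1,5,6,7]=12  [2,4,5,7]=4  [2,5,6,7]=12  [3,4,5,7]=1  [4,5,6,7]=4
  size 5 → [0,1,2,6,7]=60  [0,1,5,6,7]=30  [0,2,5,6,7]=30  [0,4,5,6,7]=10  [1,2,4,5,7]=20  [1,2,5,6,7]=60  [1,3,4,5,7]=5  [1,4,5,6,7]=20  [2,3,4,5,7]=5  [2,4,5,6,7]=20  [3,4,5,6,7]=5
  size 6 → [0,1,2,5,6,7]=180  [0,1,4,5,6,7]=60  [0,2,4,5,6,7]=60  [0,3,4,5,6,7]=15  [1,2,3,4,5,7]=30  [1,2,4,5,6,7]=120  [1,3,4,5,6,7]=30  [2,3,4,5,6,7]=30
  first=0(f) contributes 210
  first=1(b) contributes 105
  first=2(e) contributes 105
  first=3(d) contributes 420
|[w]| = 840

840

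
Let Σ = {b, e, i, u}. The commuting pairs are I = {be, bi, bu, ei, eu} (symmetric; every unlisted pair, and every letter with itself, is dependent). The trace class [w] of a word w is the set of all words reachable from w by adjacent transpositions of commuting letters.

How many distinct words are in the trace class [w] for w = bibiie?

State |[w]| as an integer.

60

drop 0:b onto floor
drop 1:i onto floor
drop 2:b onto {0:b}
drop 3:i onto {1:i}
drop 4:i onto {3:i}
drop 5:e onto floor
ground layer = {0:b, 1:i, 5:e}
drop-orders for the pieces not yet dropped (sum over which currently-grounded one goes next):
  1 to go: {2} 1  {4} 1  {5} 1
  2 to go: {0,2} 1  {2,4} 2  {2,5} 2  {3,4} 1  {4,5} 2
  3 to go: {0,2,4} 3  {0,2,5} 3  {1,3,4} 1  {2,3,4} 3  {2,4,5} 6  {3,4,5} 3
  4 to go: {0,2,3,4} 6  {0,2,4,5} 12  {1,2,3,4} 4  {1,3,4,5} 4  {2,3,4,5} 12
  if 0:b drops first: 20 orders
  if 1:i drops first: 30 orders
  if 5:e drops first: 10 orders
heap linearizations: 60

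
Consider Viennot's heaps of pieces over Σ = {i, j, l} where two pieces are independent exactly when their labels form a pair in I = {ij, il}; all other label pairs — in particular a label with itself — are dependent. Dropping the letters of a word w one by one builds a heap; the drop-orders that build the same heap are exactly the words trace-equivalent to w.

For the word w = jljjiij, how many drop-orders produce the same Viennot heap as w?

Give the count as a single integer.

21

drop 0:j onto floor
drop 1:l onto {0:j}
drop 2:j onto {1:l}
drop 3:j onto {2:j}
drop 4:i onto floor
drop 5:i onto {4:i}
drop 6:j onto {3:j}
ground layer = {0:j, 4:i}
drop-orders for the pieces not yet dropped (sum over which currently-grounded one goes next):
  1 to go: {5} 1  {6} 1
  2 to go: {3,6} 1  {4,5} 1  {5,6} 2
  3 to go: {2,3,6} 1  {3,5,6} 3  {4,5,6} 3
  4 to go: {1,2,3,6} 1  {2,3,5,6} 4  {3,4,5,6} 6
  5 to go: {0,1,2,3,6} 1  {1,2,3,5,6} 5  {2,3,4,5,6} 10
  if 0:j drops first: 15 orders
  if 4:i drops first: 6 orders
heap linearizations: 21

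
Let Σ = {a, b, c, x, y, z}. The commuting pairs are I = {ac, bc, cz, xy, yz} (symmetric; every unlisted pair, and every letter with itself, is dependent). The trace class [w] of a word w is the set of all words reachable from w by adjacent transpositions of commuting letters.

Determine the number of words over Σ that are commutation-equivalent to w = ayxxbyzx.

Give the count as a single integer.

9

drop 0:a onto floor
drop 1:y onto {0:a}
drop 2:x onto {0:a}
drop 3:x onto {2:x}
drop 4:b onto {1:y, 3:x}
drop 5:y onto {4:b}
drop 6:z onto {4:b}
drop 7:x onto {6:z}
ground layer = {0:a}
drop-orders for the pieces not yet dropped (sum over which currently-grounded one goes next):
  1 to go: {5} 1  {7} 1
  2 to go: {5,7} 2  {6,7} 1
  3 to go: {5,6,7} 3
  4 to go: {4,5,6,7} 3
  5 to go: {1,4,5,6,7} 3  {3,4,5,6,7} 3
  6 to go: {1,3,4,5,6,7} 6  {2,3,4,5,6,7} 3
  if 0:a drops first: 9 orders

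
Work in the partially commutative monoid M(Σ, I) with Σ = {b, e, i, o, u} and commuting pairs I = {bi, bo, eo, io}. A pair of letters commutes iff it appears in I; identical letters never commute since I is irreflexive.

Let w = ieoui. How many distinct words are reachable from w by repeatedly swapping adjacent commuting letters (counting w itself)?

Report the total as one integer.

0(i) covers ∅
1(e) covers 0:i
2(o) covers ∅
3(u) covers 1:e, 2:o
4(i) covers 3:u
floor of heap: 0:i, 2:o
completions by unplaced set U, small U first (add the entries for U minus each lowest piece of U):
  |U|=1: {4}:1
  |U|=2: {3,4}:1
  |U|=3: {1,3,4}:1  {2,3,4}:1
  start at 0(i): 2
  start at 2(o): 1
sum over floor = 3

3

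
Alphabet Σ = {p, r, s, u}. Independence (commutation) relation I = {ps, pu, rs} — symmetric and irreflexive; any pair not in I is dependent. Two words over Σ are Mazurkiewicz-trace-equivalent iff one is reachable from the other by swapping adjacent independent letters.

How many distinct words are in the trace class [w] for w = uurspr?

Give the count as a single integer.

piece 0:u — minimal
piece 1:u rests on {0:u}
piece 2:r rests on {1:u}
piece 3:s rests on {1:u}
piece 4:p rests on {2:r}
piece 5:r rests on {4:p}
minimal pieces: {0:u}
ways to finish when only these pieces remain (= sum over removing one remaining piece with nothing left below it):
  1 left: {3}→1  {5}→1
  2 left: {3,5}→2  {4,5}→1
  3 left: {2,4,5}→1  {3,4,5}→3
  4 left: {2,3,4,5}→4
  placing 0:u first → 4 extensions

4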